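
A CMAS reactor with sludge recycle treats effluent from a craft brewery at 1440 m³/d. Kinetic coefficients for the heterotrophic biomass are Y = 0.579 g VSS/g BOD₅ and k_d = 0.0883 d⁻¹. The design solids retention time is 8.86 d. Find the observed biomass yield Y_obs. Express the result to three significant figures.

Observed yield with endogenous decay: Y_obs = Y / (1 + k_d·θ_c) = 0.579 / (1 + 0.0883 × 8.86) = 0.579 / 1.782 = 0.3249 g VSS/g BOD₅.

Y_obs ≈ 0.325 g VSS/g BOD₅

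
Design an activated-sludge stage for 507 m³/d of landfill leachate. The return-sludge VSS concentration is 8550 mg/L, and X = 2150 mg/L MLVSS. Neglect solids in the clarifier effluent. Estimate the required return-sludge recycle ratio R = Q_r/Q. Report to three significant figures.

Mass balance around the secondary clarifier (neglecting effluent solids): R = X / (X_r − X) = 2150 / (8550 − 2150) = 0.3359.

R ≈ 0.336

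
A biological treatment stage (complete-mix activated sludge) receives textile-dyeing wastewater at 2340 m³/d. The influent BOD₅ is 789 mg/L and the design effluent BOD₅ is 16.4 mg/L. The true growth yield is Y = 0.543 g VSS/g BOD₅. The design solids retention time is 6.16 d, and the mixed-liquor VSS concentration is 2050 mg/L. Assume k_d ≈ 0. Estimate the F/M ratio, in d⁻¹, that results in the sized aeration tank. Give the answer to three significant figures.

F/M ≈ 0.305 d⁻¹

Biomass mass balance (decay neglected): V·X = Y·Q·(S₀ − S)·θ_c, so V = 0.543 × 2340 × (789 − 16.4) × 6.16 / 2050 = 2950 m³.
Food-to-microorganism ratio F/M = Q S₀ / (V X) = 2340 × 789 / (2950 × 2050) = 0.3053 d⁻¹.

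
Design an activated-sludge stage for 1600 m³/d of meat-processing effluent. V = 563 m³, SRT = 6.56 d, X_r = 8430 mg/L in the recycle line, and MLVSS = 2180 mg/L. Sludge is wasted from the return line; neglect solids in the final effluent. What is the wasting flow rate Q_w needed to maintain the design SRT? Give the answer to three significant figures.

Q_w ≈ 22.2 m³/d

Wasting from the return line (neglecting effluent solids): Q_w = V·X / (θ_c·X_r) = 563.0 × 2180 / (6.56 × 8430) = 22.19 m³/d.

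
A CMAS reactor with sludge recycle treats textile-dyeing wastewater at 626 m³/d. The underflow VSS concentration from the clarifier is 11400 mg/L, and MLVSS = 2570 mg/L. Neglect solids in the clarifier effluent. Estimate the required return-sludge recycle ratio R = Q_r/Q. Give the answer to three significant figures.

R ≈ 0.291

Solids balance on the clarifier gives (1+R)X = R·X_r, so R = X/(X_r − X) = 2570 / (11400 − 2570) = 0.2911.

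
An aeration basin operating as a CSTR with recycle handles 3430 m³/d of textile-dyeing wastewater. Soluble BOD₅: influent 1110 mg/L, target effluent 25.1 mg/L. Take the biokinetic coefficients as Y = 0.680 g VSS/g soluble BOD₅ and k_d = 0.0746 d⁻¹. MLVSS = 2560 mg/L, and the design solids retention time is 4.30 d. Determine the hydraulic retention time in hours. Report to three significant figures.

τ ≈ 22.5 h

From the SRT design equation V = Y Q (S₀−S) θ_c / [X (1 + k_d θ_c)] = 0.680 × 3430 × (1110 − 25.1) × 4.30 / [2560 × (1 + 0.0746 × 4.30)] = 1.09×10^7 / 3381 = 3218 m³.
Hydraulic retention time τ = V/Q = 3218 / 3430 = 0.9382 d = 22.52 h.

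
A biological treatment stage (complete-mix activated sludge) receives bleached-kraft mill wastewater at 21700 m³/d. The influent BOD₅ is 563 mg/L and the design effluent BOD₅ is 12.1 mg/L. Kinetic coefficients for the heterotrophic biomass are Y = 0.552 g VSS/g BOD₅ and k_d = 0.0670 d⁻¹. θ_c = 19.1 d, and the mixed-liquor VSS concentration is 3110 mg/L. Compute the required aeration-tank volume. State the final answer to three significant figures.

Steady-state biomass mass balance: V·X·(1 + k_d·θ_c) = Y·Q·(S₀ − S)·θ_c, so V = 0.552 × 21700 × (563 − 12.1) × 19.1 / [3110 × (1 + 0.0670 × 19.1)] = 1.26×10^8 / 7090 = 17777 m³.

V ≈ 17800 m³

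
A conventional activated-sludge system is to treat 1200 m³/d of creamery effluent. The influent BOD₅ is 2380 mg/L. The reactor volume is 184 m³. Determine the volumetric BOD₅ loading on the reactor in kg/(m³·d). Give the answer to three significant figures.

L_v ≈ 15.5 kg BOD₅/(m³·d)

L_v = Q S₀ / V = 1200 × 2380 × 10⁻³ / 184.0 = 15.52 kg/(m³·d).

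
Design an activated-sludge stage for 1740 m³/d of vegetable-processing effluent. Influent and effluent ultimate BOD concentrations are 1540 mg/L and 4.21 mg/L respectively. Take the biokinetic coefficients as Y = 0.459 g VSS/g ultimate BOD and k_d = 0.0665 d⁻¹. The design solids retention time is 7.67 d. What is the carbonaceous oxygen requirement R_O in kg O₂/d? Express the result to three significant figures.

Y_obs = Y / (1 + k_d θ_c) = 0.459 / (1 + 0.0665 × 7.67) = 0.459 / 1.510 = 0.3040.
Mass of ultimate BOD removed per day: Q(S₀ − S) = 1740 × 1536 g/m³ = 2672 kg/d.
Biomass synthesised: P_X = Y_obs × 2672 = 812.3 kg VSS/d.
R_O = Q·(S₀ − S) − 1.42·P_X = 2672 − 1.42 × 812.3 = 1519 kg O₂/d.

R_O ≈ 1520 kg O₂/d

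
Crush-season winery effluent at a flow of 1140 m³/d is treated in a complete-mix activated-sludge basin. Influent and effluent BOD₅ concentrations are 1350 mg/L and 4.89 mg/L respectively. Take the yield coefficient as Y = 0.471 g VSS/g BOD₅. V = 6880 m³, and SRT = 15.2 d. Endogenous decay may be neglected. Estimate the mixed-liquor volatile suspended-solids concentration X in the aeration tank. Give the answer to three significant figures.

X ≈ 1600 mg/L

From V·X = Y·Q·(S₀ − S)·θ_c (decay neglected): X = 0.471 × 1140 × (1350 − 4.89) × 15.2 / 6880 = 1596 mg/L.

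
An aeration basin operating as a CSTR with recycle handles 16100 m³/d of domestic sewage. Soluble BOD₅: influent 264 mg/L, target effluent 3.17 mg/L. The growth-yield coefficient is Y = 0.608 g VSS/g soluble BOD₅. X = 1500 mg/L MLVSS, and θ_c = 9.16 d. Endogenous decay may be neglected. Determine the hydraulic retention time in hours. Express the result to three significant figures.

τ ≈ 23.2 h

With k_d = 0 the design equation reduces to V = Y Q (S₀−S) θ_c / X = 0.608 × 16100 × (264 − 3.17) × 9.16 / 1500 = 15592 m³.
τ = V/Q = 15592/16100 = 0.9684 d, or 23.24 h.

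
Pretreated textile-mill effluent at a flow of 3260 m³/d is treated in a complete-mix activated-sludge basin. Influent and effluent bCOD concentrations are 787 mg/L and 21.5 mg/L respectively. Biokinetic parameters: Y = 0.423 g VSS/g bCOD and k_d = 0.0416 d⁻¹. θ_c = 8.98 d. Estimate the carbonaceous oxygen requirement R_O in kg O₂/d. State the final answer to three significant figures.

R_O ≈ 1400 kg O₂/d

The observed yield is Y_obs = Y/(1 + k_d·θ_c) = 0.423 / (1 + 0.0416 × 8.98) = 0.423 / 1.374 = 0.3080 g VSS per g bCOD removed.
Substrate removed = Q·(S₀ − S) = 3260 m³/d × (787 − 21.5) g/m³ = 2.5×10^6 g/d = 2496 kg/d.
P_X = Y_obs·Q·(S₀ − S) = 0.3080 × 2496 = 768.5 kg VSS/d.
Carbonaceous O₂ demand = substrate oxidised − cell-mass equivalent = 2496 − 1.42 × 768.5 = 1404 kg O₂/d.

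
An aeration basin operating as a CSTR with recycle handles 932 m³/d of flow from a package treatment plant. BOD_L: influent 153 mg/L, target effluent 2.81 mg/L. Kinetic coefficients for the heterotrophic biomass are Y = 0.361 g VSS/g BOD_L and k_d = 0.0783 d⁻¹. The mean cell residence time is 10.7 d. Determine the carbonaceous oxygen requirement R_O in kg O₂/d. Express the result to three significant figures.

R_O ≈ 101 kg O₂/d

Correct the yield for decay: Y_obs = Y/(1 + k_d θ_c) = 0.361 / (1 + 0.0783 × 10.7) = 0.361 / 1.838 = 0.1964.
Mass of BOD_L removed per day: Q(S₀ − S) = 932 × 150.2 g/m³ = 140.0 kg/d.
Biomass synthesised: P_X = Y_obs × 140.0 = 27.50 kg VSS/d.
R_O = Q·(S₀ − S) − 1.42·P_X = 140.0 − 1.42 × 27.50 = 100.9 kg O₂/d.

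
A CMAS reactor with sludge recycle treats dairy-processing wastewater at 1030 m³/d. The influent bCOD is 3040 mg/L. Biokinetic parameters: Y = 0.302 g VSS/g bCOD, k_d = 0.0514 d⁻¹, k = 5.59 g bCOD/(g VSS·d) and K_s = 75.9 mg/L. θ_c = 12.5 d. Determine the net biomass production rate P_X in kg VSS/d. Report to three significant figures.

Effluent substrate depends only on kinetics and SRT: S = K_s(1 + k_d θ_c) / [θ_c(Yk − k_d) − 1] = 75.9 × (1 + 0.0514 × 12.5) / [12.5 × (0.302 × 5.59 − 0.0514) − 1] = 124.7 / 19.46 = 6.406 mg/L.
Y_obs = Y / (1 + k_d θ_c) = 0.302 / (1 + 0.0514 × 12.5) = 0.302 / 1.643 = 0.1839.
ΔS = 3040 − 6.41 = 3034 mg/L, so the substrate removal rate is 1030 × 3034/1000 = 3125 kg bCOD/d.
So the net sludge growth is P_X = 0.1839 × 3125 = 574.5 kg VSS/d.

P_X ≈ 575 kg VSS/d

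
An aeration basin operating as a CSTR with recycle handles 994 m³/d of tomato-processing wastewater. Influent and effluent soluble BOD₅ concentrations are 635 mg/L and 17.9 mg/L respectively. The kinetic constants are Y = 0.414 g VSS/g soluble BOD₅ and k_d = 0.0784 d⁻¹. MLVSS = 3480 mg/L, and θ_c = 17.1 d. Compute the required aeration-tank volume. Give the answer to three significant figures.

From the SRT design equation V = Y Q (S₀−S) θ_c / [X (1 + k_d θ_c)] = 0.414 × 994 × (635 − 17.9) × 17.1 / [3480 × (1 + 0.0784 × 17.1)] = 4.34×10^6 / 8145 = 533.1 m³.

V ≈ 533 m³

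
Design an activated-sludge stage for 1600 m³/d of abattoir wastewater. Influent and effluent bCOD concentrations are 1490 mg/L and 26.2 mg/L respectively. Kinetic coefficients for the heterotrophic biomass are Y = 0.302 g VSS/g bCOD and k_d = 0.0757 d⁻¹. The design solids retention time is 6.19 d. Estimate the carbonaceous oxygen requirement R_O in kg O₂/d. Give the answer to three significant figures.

R_O ≈ 1660 kg O₂/d

Y_obs = Y / (1 + k_d θ_c) = 0.302 / (1 + 0.0757 × 6.19) = 0.302 / 1.469 = 0.2056.
Q·(S₀ − S) = 1600 × (1490 − 26.2) × 10⁻³ = 2342 kg/d removed.
Net sludge production P_X = 0.2056 × 2342 = 481.6 kg VSS/d.
Carbonaceous O₂ demand = substrate oxidised − cell-mass equivalent = 2342 − 1.42 × 481.6 = 1658 kg O₂/d.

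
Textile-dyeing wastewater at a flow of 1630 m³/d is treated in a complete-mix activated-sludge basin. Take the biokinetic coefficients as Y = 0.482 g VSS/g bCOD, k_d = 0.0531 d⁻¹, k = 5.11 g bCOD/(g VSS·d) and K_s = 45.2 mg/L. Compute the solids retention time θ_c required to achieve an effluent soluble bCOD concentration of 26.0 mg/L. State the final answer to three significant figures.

θ_c ≈ 1.18 d

At the target effluent, Y k S/(K_s+S) = 0.482×5.11×26.0/71.20 = 0.8994 d⁻¹.
Then 1/θ_c = μ − k_d = 0.8994 − 0.0531 = 0.8463 d⁻¹, giving θ_c = 1.182 d.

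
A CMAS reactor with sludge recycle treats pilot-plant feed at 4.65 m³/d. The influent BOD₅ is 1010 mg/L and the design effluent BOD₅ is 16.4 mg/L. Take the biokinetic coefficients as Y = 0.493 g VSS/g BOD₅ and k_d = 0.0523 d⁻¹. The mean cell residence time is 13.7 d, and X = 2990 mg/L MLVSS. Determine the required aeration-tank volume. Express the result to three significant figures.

V ≈ 6.08 m³

Rearranging the biomass balance for a CMAS with decay, V = Y·Q·ΔS·θ_c / [X·(1+k_d θ_c)] = 0.493 × 4.65 × (1010 − 16.4) × 13.7 / [2990 × (1 + 0.0523 × 13.7)] = 3.12×10^4 / 5132 = 6.080 m³.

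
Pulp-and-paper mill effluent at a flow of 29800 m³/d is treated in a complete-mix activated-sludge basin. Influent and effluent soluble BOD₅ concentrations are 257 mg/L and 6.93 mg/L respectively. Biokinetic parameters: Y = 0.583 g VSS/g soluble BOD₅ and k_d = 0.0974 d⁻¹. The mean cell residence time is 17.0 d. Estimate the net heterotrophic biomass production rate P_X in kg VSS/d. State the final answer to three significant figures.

Observed yield with endogenous decay: Y_obs = Y / (1 + k_d·θ_c) = 0.583 / (1 + 0.0974 × 17.0) = 0.583 / 2.656 = 0.2195 g VSS/g soluble BOD₅.
Q·(S₀ − S) = 29800 × (257 − 6.93) × 10⁻³ = 7452 kg/d removed.
Net biomass production P_X = Y_obs × Q·(S₀ − S) = 0.2195 × 7452 = 1636 kg VSS/d.

P_X ≈ 1640 kg VSS/d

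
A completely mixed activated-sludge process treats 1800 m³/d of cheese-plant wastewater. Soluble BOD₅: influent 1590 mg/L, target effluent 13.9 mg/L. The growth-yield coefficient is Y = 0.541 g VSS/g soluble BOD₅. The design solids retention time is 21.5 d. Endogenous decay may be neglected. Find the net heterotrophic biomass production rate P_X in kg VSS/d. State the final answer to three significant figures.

P_X ≈ 1530 kg VSS/d

No decay correction is needed, so Y_obs = Y = 0.541.
Q·(S₀ − S) = 1800 × (1590 − 13.9) × 10⁻³ = 2837 kg/d removed.
P_X = Y_obs · Q(S₀ − S) = 0.5410 × 2837 = 1535 kg VSS/d.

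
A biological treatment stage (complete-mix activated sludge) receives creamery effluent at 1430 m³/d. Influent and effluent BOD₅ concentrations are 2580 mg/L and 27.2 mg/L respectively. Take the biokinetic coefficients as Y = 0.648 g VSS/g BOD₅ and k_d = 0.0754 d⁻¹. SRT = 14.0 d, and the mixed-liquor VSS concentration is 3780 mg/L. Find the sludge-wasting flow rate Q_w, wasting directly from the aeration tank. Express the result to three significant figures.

Q_w ≈ 304 m³/d

Steady-state biomass mass balance: V·X·(1 + k_d·θ_c) = Y·Q·(S₀ − S)·θ_c, so V = 0.648 × 1430 × (2580 − 27.2) × 14.0 / [3780 × (1 + 0.0754 × 14.0)] = 3.31×10^7 / 7770 = 4262 m³.
For wasting at MLVSS concentration, Q_w = V/θ_c = 4262/14.0 = 304.4 m³/d.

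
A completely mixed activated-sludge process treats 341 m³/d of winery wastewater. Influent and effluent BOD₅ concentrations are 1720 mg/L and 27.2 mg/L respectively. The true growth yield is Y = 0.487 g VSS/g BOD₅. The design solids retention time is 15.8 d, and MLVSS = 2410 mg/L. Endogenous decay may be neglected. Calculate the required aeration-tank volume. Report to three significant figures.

V ≈ 1840 m³

Biomass mass balance (decay neglected): V·X = Y·Q·(S₀ − S)·θ_c, so V = 0.487 × 341 × (1720 − 27.2) × 15.8 / 2410 = 1843 m³.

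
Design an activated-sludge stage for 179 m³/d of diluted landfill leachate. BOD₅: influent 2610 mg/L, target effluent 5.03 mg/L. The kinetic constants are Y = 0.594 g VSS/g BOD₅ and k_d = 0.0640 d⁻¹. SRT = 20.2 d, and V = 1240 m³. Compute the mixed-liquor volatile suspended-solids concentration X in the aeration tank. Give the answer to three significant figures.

X ≈ 1970 mg/L

X = Y·Q·ΔS·θ_c / [V·(1 + k_d θ_c)] = 0.594 × 179 × (2610 − 5.03) × 20.2 / [1240 × (1 + 0.0640 × 20.2)] = 1968 mg/L.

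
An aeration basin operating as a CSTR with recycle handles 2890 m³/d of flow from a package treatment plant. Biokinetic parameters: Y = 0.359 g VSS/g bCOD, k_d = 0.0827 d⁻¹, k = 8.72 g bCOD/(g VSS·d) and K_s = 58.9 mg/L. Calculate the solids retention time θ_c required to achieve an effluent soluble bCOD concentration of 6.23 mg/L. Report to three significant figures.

θ_c ≈ 4.61 d

From 1/θ_c = Y·k·S/(K_s + S) − k_d: Y·k·S/(K_s+S) = 0.359 × 8.72 × 6.23 / (58.9 + 6.23) = 0.2994 d⁻¹.
θ_c = 1/(μ − k_d) = 1/(0.2994 − 0.0827) = 1/0.2167 = 4.614 d.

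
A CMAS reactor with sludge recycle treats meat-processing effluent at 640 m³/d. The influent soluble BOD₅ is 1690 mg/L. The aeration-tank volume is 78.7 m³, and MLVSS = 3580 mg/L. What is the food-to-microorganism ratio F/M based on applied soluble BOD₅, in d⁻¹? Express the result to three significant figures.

Food-to-microorganism ratio F/M = Q S₀ / (V X) = 640 × 1690 / (78.70 × 3580) = 3.839 d⁻¹.

F/M ≈ 3.84 d⁻¹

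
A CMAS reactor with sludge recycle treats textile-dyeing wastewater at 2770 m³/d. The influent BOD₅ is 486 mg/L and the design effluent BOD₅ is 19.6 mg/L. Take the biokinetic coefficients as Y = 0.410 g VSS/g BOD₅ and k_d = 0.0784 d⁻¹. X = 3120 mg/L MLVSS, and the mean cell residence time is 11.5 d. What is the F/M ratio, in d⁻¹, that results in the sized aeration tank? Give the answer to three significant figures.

Rearranging the biomass balance for a CMAS with decay, V = Y·Q·ΔS·θ_c / [X·(1+k_d θ_c)] = 0.410 × 2770 × (486 − 19.6) × 11.5 / [3120 × (1 + 0.0784 × 11.5)] = 6.09×10^6 / 5933 = 1027 m³.
F/M = Q·S₀ / (V·X) = 2770 × 486 / (1027 × 3120) = 0.4203 g BOD₅·(g VSS·d)⁻¹.

F/M ≈ 0.420 d⁻¹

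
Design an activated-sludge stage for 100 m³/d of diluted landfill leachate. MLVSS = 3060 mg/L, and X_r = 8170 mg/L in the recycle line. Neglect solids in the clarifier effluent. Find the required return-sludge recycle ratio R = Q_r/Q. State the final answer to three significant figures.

R ≈ 0.599

Mass balance around the secondary clarifier (neglecting effluent solids): R = X / (X_r − X) = 3060 / (8170 − 3060) = 0.5988.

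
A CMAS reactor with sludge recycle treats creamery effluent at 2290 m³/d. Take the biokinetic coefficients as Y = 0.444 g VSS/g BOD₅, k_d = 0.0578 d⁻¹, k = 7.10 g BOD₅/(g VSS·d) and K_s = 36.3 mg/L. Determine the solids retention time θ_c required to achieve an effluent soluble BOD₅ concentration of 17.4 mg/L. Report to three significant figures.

From 1/θ_c = Y·k·S/(K_s + S) − k_d: Y·k·S/(K_s+S) = 0.444 × 7.10 × 17.4 / (36.3 + 17.4) = 1.021 d⁻¹.
Then 1/θ_c = μ − k_d = 1.021 − 0.0578 = 0.9636 d⁻¹, giving θ_c = 1.038 d.

θ_c ≈ 1.04 d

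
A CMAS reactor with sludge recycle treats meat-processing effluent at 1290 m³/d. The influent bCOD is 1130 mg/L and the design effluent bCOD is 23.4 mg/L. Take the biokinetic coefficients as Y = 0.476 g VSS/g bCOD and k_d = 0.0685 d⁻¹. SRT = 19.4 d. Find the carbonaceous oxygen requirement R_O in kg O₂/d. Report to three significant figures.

R_O ≈ 1010 kg O₂/d

Correct the yield for decay: Y_obs = Y/(1 + k_d θ_c) = 0.476 / (1 + 0.0685 × 19.4) = 0.476 / 2.329 = 0.2044.
Mass of bCOD removed per day: Q(S₀ − S) = 1290 × 1107 g/m³ = 1428 kg/d.
Biomass synthesised: P_X = Y_obs × 1428 = 291.8 kg VSS/d.
R_O = Q·(S₀ − S) − 1.42·P_X = 1428 − 1.42 × 291.8 = 1013 kg O₂/d.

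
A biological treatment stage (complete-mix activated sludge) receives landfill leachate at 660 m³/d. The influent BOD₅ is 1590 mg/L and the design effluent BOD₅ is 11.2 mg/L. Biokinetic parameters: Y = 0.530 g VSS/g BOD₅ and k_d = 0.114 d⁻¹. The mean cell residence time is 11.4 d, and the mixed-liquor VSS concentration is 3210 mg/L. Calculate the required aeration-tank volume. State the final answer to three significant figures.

V ≈ 853 m³

Rearranging the biomass balance for a CMAS with decay, V = Y·Q·ΔS·θ_c / [X·(1+k_d θ_c)] = 0.530 × 660 × (1590 − 11.2) × 11.4 / [3210 × (1 + 0.114 × 11.4)] = 6.3×10^6 / 7382 = 852.9 m³.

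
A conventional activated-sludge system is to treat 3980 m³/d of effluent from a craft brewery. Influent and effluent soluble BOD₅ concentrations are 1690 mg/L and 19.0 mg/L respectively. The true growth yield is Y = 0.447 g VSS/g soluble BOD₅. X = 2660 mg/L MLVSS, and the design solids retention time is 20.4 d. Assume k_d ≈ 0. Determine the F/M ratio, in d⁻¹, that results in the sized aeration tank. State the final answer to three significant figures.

F/M ≈ 0.111 d⁻¹

V·X = Y·Q·ΔS·θ_c gives V = 0.447 × 3980 × (1690 − 19.0) × 20.4 / 2660 = 22799 m³.
Food-to-microorganism ratio F/M = Q S₀ / (V X) = 3980 × 1690 / (22799 × 2660) = 0.1109 d⁻¹.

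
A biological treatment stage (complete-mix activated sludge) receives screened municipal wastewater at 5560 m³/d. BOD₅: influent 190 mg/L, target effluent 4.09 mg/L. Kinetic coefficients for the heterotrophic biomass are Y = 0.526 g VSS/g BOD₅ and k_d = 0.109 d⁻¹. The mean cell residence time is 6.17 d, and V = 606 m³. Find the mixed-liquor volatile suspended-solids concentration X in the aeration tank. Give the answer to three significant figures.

From V·X·(1 + k_d·θ_c) = Y·Q·(S₀ − S)·θ_c: X = 0.526 × 5560 × (190 − 4.09) × 6.17 / [606 × (1 + 0.109 × 6.17)] = 3310 mg/L.

X ≈ 3310 mg/L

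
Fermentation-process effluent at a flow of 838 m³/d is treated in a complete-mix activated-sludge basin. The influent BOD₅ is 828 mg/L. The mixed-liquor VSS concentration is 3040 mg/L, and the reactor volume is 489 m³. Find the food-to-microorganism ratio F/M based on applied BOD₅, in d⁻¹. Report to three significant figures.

F/M ≈ 0.467 d⁻¹

Food-to-microorganism ratio F/M = Q S₀ / (V X) = 838 × 828 / (489.0 × 3040) = 0.4668 d⁻¹.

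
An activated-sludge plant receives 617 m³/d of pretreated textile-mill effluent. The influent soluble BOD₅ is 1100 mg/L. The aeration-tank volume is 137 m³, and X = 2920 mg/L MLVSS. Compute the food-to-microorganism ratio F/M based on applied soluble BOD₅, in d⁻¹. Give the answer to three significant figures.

Food-to-microorganism ratio F/M = Q S₀ / (V X) = 617 × 1100 / (137.0 × 2920) = 1.697 d⁻¹.

F/M ≈ 1.70 d⁻¹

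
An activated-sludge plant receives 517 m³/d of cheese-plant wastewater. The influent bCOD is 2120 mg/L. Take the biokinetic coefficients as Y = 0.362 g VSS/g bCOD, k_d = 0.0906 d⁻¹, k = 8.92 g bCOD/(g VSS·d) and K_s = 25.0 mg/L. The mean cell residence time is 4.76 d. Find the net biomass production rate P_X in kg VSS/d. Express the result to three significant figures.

P_X ≈ 277 kg VSS/d

For a completely mixed reactor with recycle the Lawrence–McCarty relation gives S = K_s·(1 + k_d·θ_c) / [θ_c·(Y·k − k_d) − 1] = 25.0 × (1 + 0.0906 × 4.76) / [4.76 × (0.362 × 8.92 − 0.0906) − 1] = 35.78 / 13.94 = 2.567 mg/L.
The observed yield is Y_obs = Y/(1 + k_d·θ_c) = 0.362 / (1 + 0.0906 × 4.76) = 0.362 / 1.431 = 0.2529 g VSS per g bCOD removed.
Mass of bCOD removed per day: Q(S₀ − S) = 517 × 2117 g/m³ = 1095 kg/d.
Biomass produced: P_X = Y_obs·Q·ΔS = 0.2529 × 1095 ≈ 276.9 kg VSS/d.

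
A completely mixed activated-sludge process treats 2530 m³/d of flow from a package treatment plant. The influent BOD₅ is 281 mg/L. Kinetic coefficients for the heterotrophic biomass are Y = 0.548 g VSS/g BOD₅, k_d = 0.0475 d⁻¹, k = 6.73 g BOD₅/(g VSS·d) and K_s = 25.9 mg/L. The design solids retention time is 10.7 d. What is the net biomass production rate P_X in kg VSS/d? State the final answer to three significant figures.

Effluent substrate depends only on kinetics and SRT: S = K_s(1 + k_d θ_c) / [θ_c(Yk − k_d) − 1] = 25.9 × (1 + 0.0475 × 10.7) / [10.7 × (0.548 × 6.73 − 0.0475) − 1] = 39.06 / 37.95 = 1.029 mg/L.
Observed yield with endogenous decay: Y_obs = Y / (1 + k_d·θ_c) = 0.548 / (1 + 0.0475 × 10.7) = 0.548 / 1.508 = 0.3633 g VSS/g BOD₅.
Q·(S₀ − S) = 2530 × (281 − 1.03) × 10⁻³ = 708.3 kg/d removed.
P_X = Y_obs · Q(S₀ − S) = 0.3633 × 708.3 = 257.4 kg VSS/d.

P_X ≈ 257 kg VSS/d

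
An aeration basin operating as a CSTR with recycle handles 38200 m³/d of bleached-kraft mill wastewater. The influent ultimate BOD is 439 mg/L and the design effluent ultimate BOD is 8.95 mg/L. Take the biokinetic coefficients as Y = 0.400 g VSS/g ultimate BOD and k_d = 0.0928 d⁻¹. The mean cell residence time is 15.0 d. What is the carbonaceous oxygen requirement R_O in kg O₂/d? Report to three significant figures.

Observed yield with endogenous decay: Y_obs = Y / (1 + k_d·θ_c) = 0.400 / (1 + 0.0928 × 15.0) = 0.400 / 2.392 = 0.1672 g VSS/g ultimate BOD.
ΔS = 439 − 8.95 = 430.1 mg/L, so the substrate removal rate is 38200 × 430.1/1000 = 16428 kg ultimate BOD/d.
P_X = Y_obs·Q·(S₀ − S) = 0.1672 × 16428 = 2747 kg VSS/d.
R_O = Q·ΔS − 1.42 P_X = 16428 − 3901 = 12527 kg O₂/d.

R_O ≈ 12500 kg O₂/d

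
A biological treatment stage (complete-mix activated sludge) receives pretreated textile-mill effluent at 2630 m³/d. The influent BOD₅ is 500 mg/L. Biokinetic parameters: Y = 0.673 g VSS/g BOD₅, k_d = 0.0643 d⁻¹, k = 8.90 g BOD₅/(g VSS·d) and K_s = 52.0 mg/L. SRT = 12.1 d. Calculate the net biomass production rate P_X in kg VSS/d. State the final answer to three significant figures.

P_X ≈ 496 kg VSS/d

Effluent substrate depends only on kinetics and SRT: S = K_s(1 + k_d θ_c) / [θ_c(Yk − k_d) − 1] = 52.0 × (1 + 0.0643 × 12.1) / [12.1 × (0.673 × 8.90 − 0.0643) − 1] = 92.46 / 70.70 = 1.308 mg/L.
Observed yield with endogenous decay: Y_obs = Y / (1 + k_d·θ_c) = 0.673 / (1 + 0.0643 × 12.1) = 0.673 / 1.778 = 0.3785 g VSS/g BOD₅.
ΔS = 500 − 1.31 = 498.7 mg/L, so the substrate removal rate is 2630 × 498.7/1000 = 1312 kg BOD₅/d.
So the net sludge growth is P_X = 0.3785 × 1312 = 496.4 kg VSS/d.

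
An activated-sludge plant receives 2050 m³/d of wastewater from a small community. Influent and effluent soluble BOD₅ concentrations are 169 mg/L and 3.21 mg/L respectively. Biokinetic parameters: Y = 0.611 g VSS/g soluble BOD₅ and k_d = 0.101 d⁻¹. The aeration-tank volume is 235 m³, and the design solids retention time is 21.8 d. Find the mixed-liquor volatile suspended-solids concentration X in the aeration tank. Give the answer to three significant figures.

From V·X·(1 + k_d·θ_c) = Y·Q·(S₀ − S)·θ_c: X = 0.611 × 2050 × (169 − 3.21) × 21.8 / [235 × (1 + 0.101 × 21.8)] = 6017 mg/L.

X ≈ 6020 mg/L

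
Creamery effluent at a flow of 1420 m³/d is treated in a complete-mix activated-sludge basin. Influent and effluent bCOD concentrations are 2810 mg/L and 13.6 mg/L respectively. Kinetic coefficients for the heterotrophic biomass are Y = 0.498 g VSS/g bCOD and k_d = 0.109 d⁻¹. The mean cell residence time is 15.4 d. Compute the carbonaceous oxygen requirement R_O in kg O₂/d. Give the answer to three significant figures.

R_O ≈ 2920 kg O₂/d

Y_obs = Y / (1 + k_d θ_c) = 0.498 / (1 + 0.109 × 15.4) = 0.498 / 2.679 = 0.1859.
Substrate removed = Q·(S₀ − S) = 1420 m³/d × (2810 − 13.6) g/m³ = 3.97×10^6 g/d = 3971 kg/d.
P_X = Y_obs·Q·(S₀ − S) = 0.1859 × 3971 = 738.3 kg VSS/d.
R_O = Q·(S₀ − S) − 1.42·P_X = 3971 − 1.42 × 738.3 = 2923 kg O₂/d.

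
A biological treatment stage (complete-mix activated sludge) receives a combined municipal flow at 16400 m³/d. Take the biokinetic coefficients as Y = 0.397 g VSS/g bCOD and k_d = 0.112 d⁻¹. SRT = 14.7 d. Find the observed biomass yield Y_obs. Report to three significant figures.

Y_obs ≈ 0.150 g VSS/g bCOD

Y_obs = Y / (1 + k_d θ_c) = 0.397 / (1 + 0.112 × 14.7) = 0.397 / 2.646 = 0.1500.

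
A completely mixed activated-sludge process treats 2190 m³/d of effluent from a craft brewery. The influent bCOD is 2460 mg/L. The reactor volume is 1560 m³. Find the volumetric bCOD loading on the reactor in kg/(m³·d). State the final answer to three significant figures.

L_v = Q S₀ / V = 2190 × 2460 × 10⁻³ / 1560 = 3.453 kg/(m³·d).

L_v ≈ 3.45 kg bCOD/(m³·d)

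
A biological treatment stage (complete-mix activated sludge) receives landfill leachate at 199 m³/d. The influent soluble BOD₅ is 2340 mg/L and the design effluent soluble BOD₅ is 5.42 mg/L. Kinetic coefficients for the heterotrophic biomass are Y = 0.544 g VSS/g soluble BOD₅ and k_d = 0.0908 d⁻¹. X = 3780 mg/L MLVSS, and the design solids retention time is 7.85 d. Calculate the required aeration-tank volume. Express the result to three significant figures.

V ≈ 306 m³

From the SRT design equation V = Y Q (S₀−S) θ_c / [X (1 + k_d θ_c)] = 0.544 × 199 × (2340 − 5.42) × 7.85 / [3780 × (1 + 0.0908 × 7.85)] = 1.98×10^6 / 6474 = 306.4 m³.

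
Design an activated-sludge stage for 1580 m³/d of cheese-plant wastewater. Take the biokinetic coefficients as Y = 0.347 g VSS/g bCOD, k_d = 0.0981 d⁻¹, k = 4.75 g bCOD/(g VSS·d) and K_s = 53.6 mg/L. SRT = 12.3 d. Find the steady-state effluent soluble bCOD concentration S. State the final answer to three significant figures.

From the Monod/SRT balance for a CMAS, S = K_s·(1+k_d θ_c)/[θ_c·(Y k − k_d) − 1] = 53.6 × (1 + 0.0981 × 12.3) / [12.3 × (0.347 × 4.75 − 0.0981) − 1] = 118.3 / 18.07 = 6.547 mg/L.

S ≈ 6.55 mg/L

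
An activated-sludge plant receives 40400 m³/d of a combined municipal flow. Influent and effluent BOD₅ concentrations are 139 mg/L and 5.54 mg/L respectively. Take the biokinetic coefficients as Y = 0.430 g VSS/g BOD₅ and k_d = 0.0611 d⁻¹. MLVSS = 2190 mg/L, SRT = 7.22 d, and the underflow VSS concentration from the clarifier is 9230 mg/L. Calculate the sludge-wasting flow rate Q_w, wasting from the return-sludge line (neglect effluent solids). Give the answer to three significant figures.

Rearranging the biomass balance for a CMAS with decay, V = Y·Q·ΔS·θ_c / [X·(1+k_d θ_c)] = 0.430 × 40400 × (139 − 5.54) × 7.22 / [2190 × (1 + 0.0611 × 7.22)] = 1.67×10^7 / 3156 = 5304 m³.
θ_c = V·X/(Q_w·X_r) when wasting from the recycle, so Q_w = V·X/(θ_c·X_r) = 5304 × 2190 / (7.22 × 9230) = 174.3 m³/d.

Q_w ≈ 174 m³/d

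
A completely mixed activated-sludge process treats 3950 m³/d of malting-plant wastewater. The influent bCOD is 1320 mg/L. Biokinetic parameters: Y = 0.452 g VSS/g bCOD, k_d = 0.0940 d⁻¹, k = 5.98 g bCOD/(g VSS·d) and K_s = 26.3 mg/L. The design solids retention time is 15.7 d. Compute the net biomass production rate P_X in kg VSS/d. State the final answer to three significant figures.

P_X ≈ 951 kg VSS/d

For a completely mixed reactor with recycle the Lawrence–McCarty relation gives S = K_s·(1 + k_d·θ_c) / [θ_c·(Y·k − k_d) − 1] = 26.3 × (1 + 0.0940 × 15.7) / [15.7 × (0.452 × 5.98 − 0.0940) − 1] = 65.11 / 39.96 = 1.629 mg/L.
Observed yield with endogenous decay: Y_obs = Y / (1 + k_d·θ_c) = 0.452 / (1 + 0.0940 × 15.7) = 0.452 / 2.476 = 0.1826 g VSS/g bCOD.
Q·(S₀ − S) = 3950 × (1320 − 1.63) × 10⁻³ = 5208 kg/d removed.
P_X = Y_obs · Q(S₀ − S) = 0.1826 × 5208 = 950.7 kg VSS/d.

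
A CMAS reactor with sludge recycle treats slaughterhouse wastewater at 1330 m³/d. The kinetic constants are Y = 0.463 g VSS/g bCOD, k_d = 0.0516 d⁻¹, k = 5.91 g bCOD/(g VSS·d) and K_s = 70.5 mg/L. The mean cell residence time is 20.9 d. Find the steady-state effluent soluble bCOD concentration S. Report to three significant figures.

S ≈ 2.66 mg/L

For a completely mixed reactor with recycle the Lawrence–McCarty relation gives S = K_s·(1 + k_d·θ_c) / [θ_c·(Y·k − k_d) − 1] = 70.5 × (1 + 0.0516 × 20.9) / [20.9 × (0.463 × 5.91 − 0.0516) − 1] = 146.5 / 55.11 = 2.659 mg/L.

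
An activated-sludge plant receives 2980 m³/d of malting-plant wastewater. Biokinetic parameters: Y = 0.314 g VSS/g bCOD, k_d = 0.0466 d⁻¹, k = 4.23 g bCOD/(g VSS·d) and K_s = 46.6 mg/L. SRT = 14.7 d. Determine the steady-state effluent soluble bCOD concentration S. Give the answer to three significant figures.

S ≈ 4.40 mg/L

From the Monod/SRT balance for a CMAS, S = K_s·(1+k_d θ_c)/[θ_c·(Y k − k_d) − 1] = 46.6 × (1 + 0.0466 × 14.7) / [14.7 × (0.314 × 4.23 − 0.0466) − 1] = 78.52 / 17.84 = 4.401 mg/L.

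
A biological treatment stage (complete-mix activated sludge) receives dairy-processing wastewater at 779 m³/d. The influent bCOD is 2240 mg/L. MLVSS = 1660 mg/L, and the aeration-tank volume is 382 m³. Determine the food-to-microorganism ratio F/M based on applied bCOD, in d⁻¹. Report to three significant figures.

F/M ≈ 2.75 d⁻¹

Food-to-microorganism ratio F/M = Q S₀ / (V X) = 779 × 2240 / (382.0 × 1660) = 2.752 d⁻¹.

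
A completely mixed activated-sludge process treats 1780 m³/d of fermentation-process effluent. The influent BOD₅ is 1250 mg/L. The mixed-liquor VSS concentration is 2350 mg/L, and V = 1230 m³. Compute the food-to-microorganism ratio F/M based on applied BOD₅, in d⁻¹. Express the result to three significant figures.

Food-to-microorganism ratio F/M = Q S₀ / (V X) = 1780 × 1250 / (1230 × 2350) = 0.7698 d⁻¹.

F/M ≈ 0.770 d⁻¹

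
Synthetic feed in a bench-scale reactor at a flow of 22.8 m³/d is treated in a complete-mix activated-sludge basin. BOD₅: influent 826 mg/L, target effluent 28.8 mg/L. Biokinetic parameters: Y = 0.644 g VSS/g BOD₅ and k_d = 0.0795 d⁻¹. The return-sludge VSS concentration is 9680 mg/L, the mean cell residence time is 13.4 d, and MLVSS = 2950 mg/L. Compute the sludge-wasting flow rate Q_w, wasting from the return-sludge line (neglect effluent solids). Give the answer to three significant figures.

Q_w ≈ 0.586 m³/d

From the SRT design equation V = Y Q (S₀−S) θ_c / [X (1 + k_d θ_c)] = 0.644 × 22.8 × (826 − 28.8) × 13.4 / [2950 × (1 + 0.0795 × 13.4)] = 1.57×10^5 / 6093 = 25.74 m³.
Wasting from the return line (neglecting effluent solids): Q_w = V·X / (θ_c·X_r) = 25.74 × 2950 / (13.4 × 9680) = 0.5855 m³/d.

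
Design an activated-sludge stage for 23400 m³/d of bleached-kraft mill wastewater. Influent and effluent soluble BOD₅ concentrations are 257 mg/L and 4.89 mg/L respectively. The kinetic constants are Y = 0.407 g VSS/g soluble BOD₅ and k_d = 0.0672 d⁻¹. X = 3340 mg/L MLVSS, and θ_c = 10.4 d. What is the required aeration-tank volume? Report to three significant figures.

V ≈ 4400 m³

From the SRT design equation V = Y Q (S₀−S) θ_c / [X (1 + k_d θ_c)] = 0.407 × 23400 × (257 − 4.89) × 10.4 / [3340 × (1 + 0.0672 × 10.4)] = 2.5×10^7 / 5674 = 4401 m³.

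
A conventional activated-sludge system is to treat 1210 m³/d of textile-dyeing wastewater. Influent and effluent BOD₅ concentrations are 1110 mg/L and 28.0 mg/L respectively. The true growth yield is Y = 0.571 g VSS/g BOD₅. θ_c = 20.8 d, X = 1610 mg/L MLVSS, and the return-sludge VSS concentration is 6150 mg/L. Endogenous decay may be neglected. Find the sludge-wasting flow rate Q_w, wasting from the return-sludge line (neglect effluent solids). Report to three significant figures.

Q_w ≈ 122 m³/d

Biomass mass balance (decay neglected): V·X = Y·Q·(S₀ − S)·θ_c, so V = 0.571 × 1210 × (1110 − 28.0) × 20.8 / 1610 = 9658 m³.
Q_w = (V·X)/(θ_c X_r) = 9658 × 1610 / (20.8 × 6150) = 121.6 m³/d.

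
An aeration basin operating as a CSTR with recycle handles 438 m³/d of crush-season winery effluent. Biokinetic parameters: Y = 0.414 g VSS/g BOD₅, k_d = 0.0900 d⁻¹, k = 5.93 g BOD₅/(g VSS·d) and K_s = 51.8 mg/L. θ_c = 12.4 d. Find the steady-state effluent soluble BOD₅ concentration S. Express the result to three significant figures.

S ≈ 3.87 mg/L

Effluent substrate depends only on kinetics and SRT: S = K_s(1 + k_d θ_c) / [θ_c(Yk − k_d) − 1] = 51.8 × (1 + 0.0900 × 12.4) / [12.4 × (0.414 × 5.93 − 0.0900) − 1] = 109.6 / 28.33 = 3.870 mg/L.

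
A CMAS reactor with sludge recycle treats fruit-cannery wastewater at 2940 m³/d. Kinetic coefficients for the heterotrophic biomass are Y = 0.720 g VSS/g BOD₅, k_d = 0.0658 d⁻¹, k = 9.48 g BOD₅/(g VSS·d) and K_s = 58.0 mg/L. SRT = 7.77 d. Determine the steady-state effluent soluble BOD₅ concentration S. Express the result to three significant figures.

From the Monod/SRT balance for a CMAS, S = K_s·(1+k_d θ_c)/[θ_c·(Y k − k_d) − 1] = 58.0 × (1 + 0.0658 × 7.77) / [7.77 × (0.720 × 9.48 − 0.0658) − 1] = 87.65 / 51.52 = 1.701 mg/L.

S ≈ 1.70 mg/L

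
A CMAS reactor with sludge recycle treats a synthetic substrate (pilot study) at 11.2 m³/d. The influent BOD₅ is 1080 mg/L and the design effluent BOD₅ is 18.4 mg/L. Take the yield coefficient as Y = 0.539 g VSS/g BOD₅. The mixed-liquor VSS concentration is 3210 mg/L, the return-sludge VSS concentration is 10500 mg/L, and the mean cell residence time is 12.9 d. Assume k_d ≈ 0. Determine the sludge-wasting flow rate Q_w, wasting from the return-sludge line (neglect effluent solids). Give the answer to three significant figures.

Q_w ≈ 0.610 m³/d

V·X = Y·Q·ΔS·θ_c gives V = 0.539 × 11.2 × (1080 − 18.4) × 12.9 / 3210 = 25.75 m³.
Wasting from the return line (neglecting effluent solids): Q_w = V·X / (θ_c·X_r) = 25.75 × 3210 / (12.9 × 10500) = 0.6103 m³/d.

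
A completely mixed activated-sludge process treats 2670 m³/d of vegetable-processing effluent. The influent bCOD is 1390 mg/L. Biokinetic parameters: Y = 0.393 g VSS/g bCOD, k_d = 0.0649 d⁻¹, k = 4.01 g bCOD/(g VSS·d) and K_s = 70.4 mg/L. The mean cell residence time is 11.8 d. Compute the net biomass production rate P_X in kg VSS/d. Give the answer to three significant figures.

For a completely mixed reactor with recycle the Lawrence–McCarty relation gives S = K_s·(1 + k_d·θ_c) / [θ_c·(Y·k − k_d) − 1] = 70.4 × (1 + 0.0649 × 11.8) / [11.8 × (0.393 × 4.01 − 0.0649) − 1] = 124.3 / 16.83 = 7.386 mg/L.
Y_obs = Y / (1 + k_d θ_c) = 0.393 / (1 + 0.0649 × 11.8) = 0.393 / 1.766 = 0.2226.
ΔS = 1390 − 7.39 = 1383 mg/L, so the substrate removal rate is 2670 × 1383/1000 = 3692 kg bCOD/d.
Net biomass production P_X = Y_obs × Q·(S₀ − S) = 0.2226 × 3692 = 821.6 kg VSS/d.

P_X ≈ 822 kg VSS/d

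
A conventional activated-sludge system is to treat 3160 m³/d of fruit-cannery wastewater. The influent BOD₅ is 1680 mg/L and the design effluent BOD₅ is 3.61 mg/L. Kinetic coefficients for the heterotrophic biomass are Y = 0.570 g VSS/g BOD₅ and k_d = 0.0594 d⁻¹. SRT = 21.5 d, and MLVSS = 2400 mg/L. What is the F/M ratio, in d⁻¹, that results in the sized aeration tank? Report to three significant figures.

Rearranging the biomass balance for a CMAS with decay, V = Y·Q·ΔS·θ_c / [X·(1+k_d θ_c)] = 0.570 × 3160 × (1680 − 3.61) × 21.5 / [2400 × (1 + 0.0594 × 21.5)] = 6.49×10^7 / 5465 = 11879 m³.
F/M = applied load / biomass = Q·S₀/(V·X) = 3160 × 1680 / (11879 × 2400) = 0.1862 d⁻¹.

F/M ≈ 0.186 d⁻¹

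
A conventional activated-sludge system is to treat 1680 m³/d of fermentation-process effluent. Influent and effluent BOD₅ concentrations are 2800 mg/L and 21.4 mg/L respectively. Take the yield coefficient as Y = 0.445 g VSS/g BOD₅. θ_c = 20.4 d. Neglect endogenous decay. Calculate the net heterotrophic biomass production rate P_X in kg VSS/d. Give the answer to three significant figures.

P_X ≈ 2080 kg VSS/d

With endogenous decay neglected, the observed yield equals the true yield: Y_obs = Y = 0.445 g VSS/g BOD₅.
Q·(S₀ − S) = 1680 × (2800 − 21.4) × 10⁻³ = 4668 kg/d removed.
So the net sludge growth is P_X = 0.4450 × 4668 = 2077 kg VSS/d.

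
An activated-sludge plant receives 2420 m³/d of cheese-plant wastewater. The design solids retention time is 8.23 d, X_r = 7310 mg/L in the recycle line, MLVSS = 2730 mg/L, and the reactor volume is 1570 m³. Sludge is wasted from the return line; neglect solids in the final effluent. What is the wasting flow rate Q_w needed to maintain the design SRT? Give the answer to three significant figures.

Wasting from the return line (neglecting effluent solids): Q_w = V·X / (θ_c·X_r) = 1570 × 2730 / (8.23 × 7310) = 71.24 m³/d.

Q_w ≈ 71.2 m³/d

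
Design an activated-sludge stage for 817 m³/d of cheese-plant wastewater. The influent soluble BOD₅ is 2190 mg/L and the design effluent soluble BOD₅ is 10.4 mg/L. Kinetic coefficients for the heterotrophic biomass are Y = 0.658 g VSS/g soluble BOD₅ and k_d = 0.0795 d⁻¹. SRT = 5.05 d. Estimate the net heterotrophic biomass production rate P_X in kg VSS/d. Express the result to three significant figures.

P_X ≈ 836 kg VSS/d

Observed yield with endogenous decay: Y_obs = Y / (1 + k_d·θ_c) = 0.658 / (1 + 0.0795 × 5.05) = 0.658 / 1.401 = 0.4695 g VSS/g soluble BOD₅.
Mass of soluble BOD₅ removed per day: Q(S₀ − S) = 817 × 2180 g/m³ = 1781 kg/d.
Biomass produced: P_X = Y_obs·Q·ΔS = 0.4695 × 1781 ≈ 836.1 kg VSS/d.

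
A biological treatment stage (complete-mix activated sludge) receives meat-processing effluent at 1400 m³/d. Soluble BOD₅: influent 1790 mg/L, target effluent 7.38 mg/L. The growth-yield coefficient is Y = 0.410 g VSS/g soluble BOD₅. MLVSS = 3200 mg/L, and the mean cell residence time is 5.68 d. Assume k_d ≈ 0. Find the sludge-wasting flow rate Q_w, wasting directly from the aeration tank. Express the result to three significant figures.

Biomass mass balance (decay neglected): V·X = Y·Q·(S₀ − S)·θ_c, so V = 0.410 × 1400 × (1790 − 7.38) × 5.68 / 3200 = 1816 m³.
For wasting at MLVSS concentration, Q_w = V/θ_c = 1816/5.68 = 319.8 m³/d.

Q_w ≈ 320 m³/d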